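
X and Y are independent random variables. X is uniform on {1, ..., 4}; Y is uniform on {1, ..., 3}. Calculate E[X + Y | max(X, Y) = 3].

24/5

Outcomes with max(X, Y) = 3: (1,3), (2,3), (3,1), (3,2), (3,3), each with probability 1/12.
E[X + Y | max(X, Y) = 3] = (4 + 5 + 4 + 5 + 6) / 5 = 24/5.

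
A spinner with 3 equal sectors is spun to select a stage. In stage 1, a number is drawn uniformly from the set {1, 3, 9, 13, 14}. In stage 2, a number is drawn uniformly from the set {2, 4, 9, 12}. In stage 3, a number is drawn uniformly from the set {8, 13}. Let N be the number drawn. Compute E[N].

E[N | stage 1] = (1+3+9+13+14)/5 = 8.
E[N | stage 2] = (2+4+9+12)/4 = 27/4.
E[N | stage 3] = (8+13)/2 = 21/2.
E[N] = (1/3)·(8) + (1/3)·(27/4) + (1/3)·(21/2) = 101/12.

101/12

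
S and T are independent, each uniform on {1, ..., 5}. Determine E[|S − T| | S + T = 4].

4/3

Outcomes with S + T = 4: (1,3), (2,2), (3,1), each with probability 1/25.
E[|S − T| | S + T = 4] = (2 + 0 + 2) / 3 = 4/3.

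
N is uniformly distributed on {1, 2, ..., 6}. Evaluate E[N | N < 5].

5/2

Given N < 5, N is equally likely to be any of {1, 2, 3, 4}.
E[N | N < 5] = (1 + 2 + 3 + 4) / 4 = 5/2.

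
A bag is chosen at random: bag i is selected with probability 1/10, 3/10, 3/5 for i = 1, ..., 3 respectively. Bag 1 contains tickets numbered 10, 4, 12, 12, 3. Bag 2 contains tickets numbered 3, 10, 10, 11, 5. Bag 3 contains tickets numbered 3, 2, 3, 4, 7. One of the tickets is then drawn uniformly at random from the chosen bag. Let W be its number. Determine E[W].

136/25

E[W | bag 1] = (10+4+12+12+3)/5 = 41/5.
E[W | bag 2] = (3+10+10+11+5)/5 = 39/5.
E[W | bag 3] = (3+2+3+4+7)/5 = 19/5.
By the law of total expectation,
E[W] = (1/10)·(41/5) + (3/10)·(39/5) + (3/5)·(19/5) = 136/25.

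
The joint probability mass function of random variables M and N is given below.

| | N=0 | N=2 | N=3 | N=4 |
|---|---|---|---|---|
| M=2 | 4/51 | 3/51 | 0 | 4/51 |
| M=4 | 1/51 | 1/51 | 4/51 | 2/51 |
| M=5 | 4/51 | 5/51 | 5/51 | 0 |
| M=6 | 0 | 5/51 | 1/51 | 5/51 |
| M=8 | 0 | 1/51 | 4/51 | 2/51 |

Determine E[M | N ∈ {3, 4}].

47/9

P(N ∈ {3, 4}) = 9/17.
Σ M·P over the event = 2·(4/51) + 4·(4/51) + 4·(2/51) + 5·(5/51) + 6·(1/51) + 6·(5/51) + 8·(4/51) + 8·(2/51) = 47/17.
E[M | N ∈ {3, 4}] = (47/17) / (9/17) = 47/9.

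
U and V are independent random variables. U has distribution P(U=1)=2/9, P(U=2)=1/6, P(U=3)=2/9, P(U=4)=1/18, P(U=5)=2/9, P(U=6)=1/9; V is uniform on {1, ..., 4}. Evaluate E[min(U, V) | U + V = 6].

2

P(U + V = 6) = 1/6.
Summing min(U,V)·P(x,y) over outcomes with U + V = 6 gives 1/3.
E[min(U, V) | U + V = 6] = (1/3) / (1/6) = 2.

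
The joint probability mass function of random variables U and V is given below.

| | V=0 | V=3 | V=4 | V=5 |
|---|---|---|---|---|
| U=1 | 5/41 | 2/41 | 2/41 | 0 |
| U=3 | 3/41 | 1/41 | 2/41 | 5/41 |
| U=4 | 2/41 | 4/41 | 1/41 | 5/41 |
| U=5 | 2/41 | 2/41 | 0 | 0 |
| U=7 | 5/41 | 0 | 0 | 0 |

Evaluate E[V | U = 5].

P(U = 5) = 4/41.
Summing V·P(U=x,V=y) over the conditioning event gives 6/41.
E[V | U = 5] = (6/41) / (4/41) = 3/2.

3/2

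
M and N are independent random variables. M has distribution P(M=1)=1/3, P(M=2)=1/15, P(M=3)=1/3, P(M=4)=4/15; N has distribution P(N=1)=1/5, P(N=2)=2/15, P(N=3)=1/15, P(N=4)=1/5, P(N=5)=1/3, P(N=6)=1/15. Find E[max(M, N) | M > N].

P(M > N) = 52/225.
Summing max(M,N)·P(x,y) over outcomes with M > N gives 59/75.
E[max(M, N) | M > N] = (59/75) / (52/225) = 177/52.

177/52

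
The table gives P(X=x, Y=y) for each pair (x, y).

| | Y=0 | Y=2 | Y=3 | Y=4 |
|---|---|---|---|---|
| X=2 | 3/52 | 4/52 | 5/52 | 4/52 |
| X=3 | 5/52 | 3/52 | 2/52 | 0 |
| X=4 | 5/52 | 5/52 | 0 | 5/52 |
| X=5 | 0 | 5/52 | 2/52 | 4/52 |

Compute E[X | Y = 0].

41/13

P(Y = 0) = 1/4.
Σ X·P over the event = 2·(3/52) + 3·(5/52) + 4·(5/52) = 41/52.
E[X | Y = 0] = (41/52) / (1/4) = 41/13.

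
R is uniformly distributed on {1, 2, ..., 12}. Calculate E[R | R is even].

Given R is even, R is equally likely to be any of {2, 4, 6, 8, 10, 12}.
E[R | R is even] = (2 + 4 + 6 + 8 + 10 + 12) / 6 = 7.

7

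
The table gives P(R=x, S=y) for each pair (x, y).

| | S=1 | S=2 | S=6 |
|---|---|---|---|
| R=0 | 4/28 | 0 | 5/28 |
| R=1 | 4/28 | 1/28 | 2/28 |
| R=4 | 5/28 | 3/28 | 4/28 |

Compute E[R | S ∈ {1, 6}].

7/4

P(S ∈ {1, 6}) = 6/7.
Σ R·P over the event = 0·(4/28) + 0·(5/28) + 1·(4/28) + 1·(2/28) + 4·(5/28) + 4·(4/28) = 3/2.
E[R | S ∈ {1, 6}] = (3/2) / (6/7) = 7/4.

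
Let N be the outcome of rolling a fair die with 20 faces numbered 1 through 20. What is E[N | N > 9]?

Given N > 9, N is equally likely to be any of {10, 11, 12, 13, 14, 15, 16, 17, 18, 19, 20}.
E[N | N > 9] = (10 + 11 + 12 + 13 + 14 + 15 + 16 + 17 + 18 + 19 + 20) / 11 = 15.

15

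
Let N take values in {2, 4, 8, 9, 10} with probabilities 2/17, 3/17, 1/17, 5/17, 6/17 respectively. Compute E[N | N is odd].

P(N is odd) = 5/17.
Σ over the event: 9·5/17 = 45/17.
E[N | N is odd] = (45/17) / (5/17) = 9.

9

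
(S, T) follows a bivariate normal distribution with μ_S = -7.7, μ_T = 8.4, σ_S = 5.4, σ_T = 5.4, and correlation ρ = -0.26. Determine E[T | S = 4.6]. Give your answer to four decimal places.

5.2020

The regression of T on S has slope ρ·σ_T/σ_S and passes through (μ_S, μ_T).
E[T | S=4.6] = 8.4 + (-0.26)·(5.4/5.4)·(4.6 − (-7.7)) = 8.4 + (-0.26)·(12.3) = 5.2020.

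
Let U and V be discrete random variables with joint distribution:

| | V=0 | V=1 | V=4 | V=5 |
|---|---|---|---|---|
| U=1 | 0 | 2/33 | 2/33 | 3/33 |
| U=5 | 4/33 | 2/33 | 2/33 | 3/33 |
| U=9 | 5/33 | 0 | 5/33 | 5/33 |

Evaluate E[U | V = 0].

P(V = 0) = 3/11.
Summing U·P(U=x,V=y) over the conditioning event gives 65/33.
E[U | V = 0] = (65/33) / (3/11) = 65/9.

65/9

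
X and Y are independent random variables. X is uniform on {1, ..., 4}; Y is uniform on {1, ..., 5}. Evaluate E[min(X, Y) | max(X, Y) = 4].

Outcomes with max(X, Y) = 4: (1,4), (2,4), (3,4), (4,1), (4,2), (4,3), (4,4), each with probability 1/20.
E[min(X, Y) | max(X, Y) = 4] = (1 + 2 + 3 + 1 + 2 + 3 + 4) / 7 = 16/7.

16/7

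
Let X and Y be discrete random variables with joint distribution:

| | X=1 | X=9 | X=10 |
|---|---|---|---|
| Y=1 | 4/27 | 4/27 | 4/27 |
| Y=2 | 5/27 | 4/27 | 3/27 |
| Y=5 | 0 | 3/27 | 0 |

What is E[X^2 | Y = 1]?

182/3

P(Y = 1) = 4/9.
Σ X^2·P over the event = 1·(4/27) + 81·(4/27) + 100·(4/27) = 728/27.
E[X^2 | Y = 1] = (728/27) / (4/9) = 182/3.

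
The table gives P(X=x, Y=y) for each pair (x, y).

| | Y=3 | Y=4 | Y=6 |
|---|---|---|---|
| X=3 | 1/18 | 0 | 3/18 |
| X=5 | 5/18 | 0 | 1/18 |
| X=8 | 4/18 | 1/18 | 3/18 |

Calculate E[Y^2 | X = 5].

27/2

P(X = 5) = 1/3.
Σ Y^2·P over the event = 9·(5/18) + 36·(1/18) = 9/2.
E[Y^2 | X = 5] = (9/2) / (1/3) = 27/2.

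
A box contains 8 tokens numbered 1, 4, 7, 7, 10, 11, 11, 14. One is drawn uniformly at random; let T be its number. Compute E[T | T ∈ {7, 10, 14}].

19/2

P(T ∈ {7, 10, 14}) = 1/2.
Σ over the event: 7·1/4 + 10·1/8 + 14·1/8 = 19/4.
E[T | T ∈ {7, 10, 14}] = (19/4) / (1/2) = 19/2.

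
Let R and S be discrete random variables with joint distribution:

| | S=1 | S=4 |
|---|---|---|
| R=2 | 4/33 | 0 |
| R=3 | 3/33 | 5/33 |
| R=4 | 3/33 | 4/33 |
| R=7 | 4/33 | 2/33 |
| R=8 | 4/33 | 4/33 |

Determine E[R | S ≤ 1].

P(S ≤ 1) = 6/11.
Σ R·P over the event = 2·(4/33) + 3·(3/33) + 4·(3/33) + 7·(4/33) + 8·(4/33) = 89/33.
E[R | S ≤ 1] = (89/33) / (6/11) = 89/18.

89/18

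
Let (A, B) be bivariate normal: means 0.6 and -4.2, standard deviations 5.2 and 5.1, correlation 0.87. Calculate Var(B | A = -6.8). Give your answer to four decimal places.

For a bivariate normal, Var(B | A=x) = σ_B²(1 − ρ²).
Var(B | A=-6.8) = (5.1)²·(1 − (0.87)²) = 26.01·0.2431 = 6.3230.

6.3230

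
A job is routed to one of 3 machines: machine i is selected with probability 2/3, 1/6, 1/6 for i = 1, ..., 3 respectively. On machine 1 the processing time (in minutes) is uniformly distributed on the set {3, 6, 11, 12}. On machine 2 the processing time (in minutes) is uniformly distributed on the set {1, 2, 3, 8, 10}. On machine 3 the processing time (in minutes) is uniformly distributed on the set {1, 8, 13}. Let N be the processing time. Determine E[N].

E[N | machine 1] = (3+6+11+12)/4 = 8.
E[N | machine 2] = (1+2+3+8+10)/5 = 24/5.
E[N | machine 3] = (1+8+13)/3 = 22/3.
By the law of total expectation,
E[N] = (2/3)·(8) + (1/6)·(24/5) + (1/6)·(22/3) = 331/45.

331/45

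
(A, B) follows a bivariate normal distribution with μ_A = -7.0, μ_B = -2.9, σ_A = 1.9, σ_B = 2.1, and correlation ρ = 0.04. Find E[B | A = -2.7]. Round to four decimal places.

The regression of B on A has slope ρ·σ_B/σ_A and passes through (μ_A, μ_B).
E[B | A=-2.7] = -2.9 + (0.04)·(2.1/1.9)·(-2.7 − (-7.0)) = -2.9 + (0.044211)·(4.3) = -2.7099.

-2.7099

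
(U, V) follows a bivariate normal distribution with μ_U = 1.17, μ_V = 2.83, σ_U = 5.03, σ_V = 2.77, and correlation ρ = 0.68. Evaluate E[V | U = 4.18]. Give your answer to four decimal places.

3.9572

The regression of V on U has slope ρ·σ_V/σ_U and passes through (μ_U, μ_V).
E[V | U=4.18] = 2.83 + (0.68)·(2.77/5.03)·(4.18 − (1.17)) = 2.83 + (0.37447)·(3.01) = 3.9572.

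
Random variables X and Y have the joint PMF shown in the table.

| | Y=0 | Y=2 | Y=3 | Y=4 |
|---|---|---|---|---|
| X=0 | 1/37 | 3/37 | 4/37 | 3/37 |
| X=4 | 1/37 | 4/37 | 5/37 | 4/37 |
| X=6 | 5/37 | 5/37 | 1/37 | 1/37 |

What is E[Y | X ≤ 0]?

P(X ≤ 0) = 11/37.
Σ Y·P over the event = 0·(1/37) + 2·(3/37) + 3·(4/37) + 4·(3/37) = 30/37.
E[Y | X ≤ 0] = (30/37) / (11/37) = 30/11.

30/11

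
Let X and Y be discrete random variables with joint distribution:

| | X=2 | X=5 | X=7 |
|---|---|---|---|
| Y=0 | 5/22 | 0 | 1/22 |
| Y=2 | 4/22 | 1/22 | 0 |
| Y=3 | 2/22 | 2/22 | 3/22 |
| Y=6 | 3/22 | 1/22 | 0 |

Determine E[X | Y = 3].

5

P(Y = 3) = 7/22.
Σ X·P over the event = 2·(2/22) + 5·(2/22) + 7·(3/22) = 35/22.
E[X | Y = 3] = (35/22) / (7/22) = 5.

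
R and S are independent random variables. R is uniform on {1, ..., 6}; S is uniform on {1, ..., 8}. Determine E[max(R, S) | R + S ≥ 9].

P(R + S ≥ 9) = 7/16.
Summing max(R,S)·P(x,y) over outcomes with R + S ≥ 9 gives 35/12.
E[max(R, S) | R + S ≥ 9] = (35/12) / (7/16) = 20/3.

20/3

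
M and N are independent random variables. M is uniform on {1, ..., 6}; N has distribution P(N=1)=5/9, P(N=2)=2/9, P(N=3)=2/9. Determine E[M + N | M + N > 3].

P(M + N > 3) = 7/9.
Summing (M+N)·P(x,y) over outcomes with M + N > 3 gives 124/27.
E[M + N | M + N > 3] = (124/27) / (7/9) = 124/21.

124/21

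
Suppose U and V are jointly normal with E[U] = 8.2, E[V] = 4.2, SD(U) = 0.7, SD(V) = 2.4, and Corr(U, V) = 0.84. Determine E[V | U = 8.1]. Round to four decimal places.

3.9120

E[V | U=x] = μ_V + ρ(σ_V/σ_U)(x − μ_U) for jointly normal variables.
E[V | U=8.1] = 4.2 + (0.84)·(2.4/0.7)·(8.1 − (8.2)) = 4.2 + (2.88)·(-0.1) = 3.9120.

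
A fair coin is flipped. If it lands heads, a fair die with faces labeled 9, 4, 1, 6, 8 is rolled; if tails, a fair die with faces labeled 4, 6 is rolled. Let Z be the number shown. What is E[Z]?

E[Z | heads] = (9+4+1+6+8)/5 = 28/5.
E[Z | tails] = (4+6)/2 = 5.
E[Z] = (1/2)·(28/5) + (1/2)·(5) = 53/10.

53/10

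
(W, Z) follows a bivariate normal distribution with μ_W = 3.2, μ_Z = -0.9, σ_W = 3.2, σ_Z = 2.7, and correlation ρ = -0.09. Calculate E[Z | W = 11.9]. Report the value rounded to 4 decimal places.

The regression of Z on W has slope ρ·σ_Z/σ_W and passes through (μ_W, μ_Z).
E[Z | W=11.9] = -0.9 + (-0.09)·(2.7/3.2)·(11.9 − (3.2)) = -0.9 + (-0.075938)·(8.7) = -1.5607.

-1.5607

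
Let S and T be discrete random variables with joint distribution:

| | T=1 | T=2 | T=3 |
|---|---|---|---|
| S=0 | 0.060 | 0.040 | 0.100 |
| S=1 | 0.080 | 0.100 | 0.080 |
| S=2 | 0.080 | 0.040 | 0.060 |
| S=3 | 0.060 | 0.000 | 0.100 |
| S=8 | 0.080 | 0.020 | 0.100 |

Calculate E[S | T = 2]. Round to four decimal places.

1.7000

P(T = 2) = 0.200.
Σ S·P over the event = 0·(0.040) + 1·(0.100) + 2·(0.040) + 8·(0.020) = 0.340.
E[S | T = 2] = (0.340) / (0.200) = 1.7000.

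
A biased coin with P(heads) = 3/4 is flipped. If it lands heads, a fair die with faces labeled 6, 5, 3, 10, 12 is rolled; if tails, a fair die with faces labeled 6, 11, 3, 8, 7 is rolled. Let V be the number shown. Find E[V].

143/20

E[V | heads] = (6+5+3+10+12)/5 = 36/5.
E[V | tails] = (6+11+3+8+7)/5 = 7.
E[V] = (3/4)·(36/5) + (1/4)·(7) = 143/20.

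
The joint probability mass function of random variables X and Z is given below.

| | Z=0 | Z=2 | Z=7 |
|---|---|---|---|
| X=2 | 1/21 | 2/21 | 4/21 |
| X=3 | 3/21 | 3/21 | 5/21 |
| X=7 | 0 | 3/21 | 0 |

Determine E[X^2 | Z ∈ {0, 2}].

P(Z ∈ {0, 2}) = 4/7.
Σ X^2·P over the event = 4·(1/21) + 4·(2/21) + 9·(3/21) + 9·(3/21) + 49·(3/21) = 71/7.
E[X^2 | Z ∈ {0, 2}] = (71/7) / (4/7) = 71/4.

71/4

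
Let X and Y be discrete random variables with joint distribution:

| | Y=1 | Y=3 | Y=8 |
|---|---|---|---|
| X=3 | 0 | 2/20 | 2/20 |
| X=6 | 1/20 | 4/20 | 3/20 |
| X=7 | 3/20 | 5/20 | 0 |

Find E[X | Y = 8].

P(Y = 8) = 1/4.
Σ X·P over the event = 3·(2/20) + 6·(3/20) = 6/5.
E[X | Y = 8] = (6/5) / (1/4) = 24/5.

24/5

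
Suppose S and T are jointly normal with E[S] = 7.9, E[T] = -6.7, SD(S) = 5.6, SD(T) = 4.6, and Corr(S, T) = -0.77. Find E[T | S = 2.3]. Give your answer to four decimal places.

-3.1580

The regression of T on S has slope ρ·σ_T/σ_S and passes through (μ_S, μ_T).
E[T | S=2.3] = -6.7 + (-0.77)·(4.6/5.6)·(2.3 − (7.9)) = -6.7 + (-0.6325)·(-5.6) = -3.1580.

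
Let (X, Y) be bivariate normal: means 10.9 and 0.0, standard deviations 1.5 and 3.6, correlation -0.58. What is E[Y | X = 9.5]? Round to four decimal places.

1.9488

The regression of Y on X has slope ρ·σ_Y/σ_X and passes through (μ_X, μ_Y).
E[Y | X=9.5] = 0.0 + (-0.58)·(3.6/1.5)·(9.5 − (10.9)) = 0.0 + (-1.392)·(-1.4) = 1.9488.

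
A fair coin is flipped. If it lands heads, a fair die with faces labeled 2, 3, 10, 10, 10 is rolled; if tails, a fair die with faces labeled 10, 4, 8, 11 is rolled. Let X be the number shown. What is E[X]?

E[X | heads] = (2+3+10+10+10)/5 = 7.
E[X | tails] = (10+4+8+11)/4 = 33/4.
E[X] = (1/2)·(7) + (1/2)·(33/4) = 61/8.

61/8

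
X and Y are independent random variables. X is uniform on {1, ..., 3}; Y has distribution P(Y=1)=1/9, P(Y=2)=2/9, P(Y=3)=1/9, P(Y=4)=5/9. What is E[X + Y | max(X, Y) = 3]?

P(max(X, Y) = 3) = 2/9.
Summing (X+Y)·P(x,y) over outcomes with max(X, Y) = 3 gives 29/27.
E[X + Y | max(X, Y) = 3] = (29/27) / (2/9) = 29/6.

29/6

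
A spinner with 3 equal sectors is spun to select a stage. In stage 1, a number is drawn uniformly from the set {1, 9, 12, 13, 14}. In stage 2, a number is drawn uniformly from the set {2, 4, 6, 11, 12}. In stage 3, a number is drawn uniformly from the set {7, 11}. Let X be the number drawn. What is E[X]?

E[X | stage 1] = (1+9+12+13+14)/5 = 49/5.
E[X | stage 2] = (2+4+6+11+12)/5 = 7.
E[X | stage 3] = (7+11)/2 = 9.
E[X] = (1/3)·(49/5) + (1/3)·(7) + (1/3)·(9) = 43/5.

43/5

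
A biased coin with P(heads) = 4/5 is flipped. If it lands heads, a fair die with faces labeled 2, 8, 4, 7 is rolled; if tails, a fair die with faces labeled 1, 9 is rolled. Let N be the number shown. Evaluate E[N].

E[N | heads] = (2+8+4+7)/4 = 21/4.
E[N | tails] = (1+9)/2 = 5.
By the law of total expectation,
E[N] = (4/5)·(21/4) + (1/5)·(5) = 26/5.

26/5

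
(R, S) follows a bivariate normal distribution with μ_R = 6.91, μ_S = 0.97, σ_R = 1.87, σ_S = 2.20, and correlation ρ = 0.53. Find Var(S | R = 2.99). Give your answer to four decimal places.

Var(S | R=x) = (1 − ρ²)·σ_S².
Var(S | R=2.99) = (2.20)²·(1 − (0.53)²) = 4.84·0.7191 = 3.4804.

3.4804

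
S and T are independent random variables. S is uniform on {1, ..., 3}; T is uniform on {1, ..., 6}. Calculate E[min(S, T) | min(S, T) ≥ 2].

P(min(S, T) ≥ 2) = 5/9.
Summing min(S,T)·P(x,y) over outcomes with min(S, T) ≥ 2 gives 4/3.
E[min(S, T) | min(S, T) ≥ 2] = (4/3) / (5/9) = 12/5.

12/5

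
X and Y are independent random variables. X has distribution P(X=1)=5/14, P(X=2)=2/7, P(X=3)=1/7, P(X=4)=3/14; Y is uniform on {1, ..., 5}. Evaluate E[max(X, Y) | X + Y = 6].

P(X + Y = 6) = 1/5.
Summing max(X,Y)·P(x,y) over outcomes with X + Y = 6 gives 59/70.
E[max(X, Y) | X + Y = 6] = (59/70) / (1/5) = 59/14.

59/14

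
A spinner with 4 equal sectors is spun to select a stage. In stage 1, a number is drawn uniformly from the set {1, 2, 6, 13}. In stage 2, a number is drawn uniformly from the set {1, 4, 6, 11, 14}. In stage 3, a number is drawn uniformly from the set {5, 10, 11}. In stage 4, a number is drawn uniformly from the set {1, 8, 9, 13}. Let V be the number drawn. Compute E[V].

E[V | stage 1] = (1+2+6+13)/4 = 11/2.
E[V | stage 2] = (1+4+6+11+14)/5 = 36/5.
E[V | stage 3] = (5+10+11)/3 = 26/3.
E[V | stage 4] = (1+8+9+13)/4 = 31/4.
E[V] = (1/4)·(11/2) + (1/4)·(36/5) + (1/4)·(26/3) + (1/4)·(31/4) = 1747/240.

1747/240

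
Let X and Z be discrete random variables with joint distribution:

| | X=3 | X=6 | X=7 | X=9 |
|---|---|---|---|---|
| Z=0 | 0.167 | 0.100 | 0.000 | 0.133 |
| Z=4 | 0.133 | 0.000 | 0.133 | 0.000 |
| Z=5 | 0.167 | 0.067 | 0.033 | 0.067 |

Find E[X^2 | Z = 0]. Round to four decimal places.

P(Z = 0) = 0.400.
Σ X^2·P over the event = 9·(0.167) + 36·(0.100) + 81·(0.133) = 15.876.
E[X^2 | Z = 0] = (15.876) / (0.400) = 39.6900.

39.6900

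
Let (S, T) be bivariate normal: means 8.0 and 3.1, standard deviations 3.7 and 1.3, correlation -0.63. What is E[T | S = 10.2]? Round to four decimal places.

For a bivariate normal, E[T | S=x] = μ_T + ρ·(σ_T/σ_S)·(x − μ_S).
E[T | S=10.2] = 3.1 + (-0.63)·(1.3/3.7)·(10.2 − (8.0)) = 3.1 + (-0.22135)·(2.2) = 2.6130.

2.6130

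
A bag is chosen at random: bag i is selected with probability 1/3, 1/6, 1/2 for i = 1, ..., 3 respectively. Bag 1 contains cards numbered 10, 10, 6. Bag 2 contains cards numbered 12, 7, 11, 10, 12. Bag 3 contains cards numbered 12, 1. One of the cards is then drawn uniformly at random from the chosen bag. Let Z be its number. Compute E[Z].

E[Z | bag 1] = (10+10+6)/3 = 26/3.
E[Z | bag 2] = (12+7+11+10+12)/5 = 52/5.
E[Z | bag 3] = (12+1)/2 = 13/2.
E[Z] = (1/3)·(26/3) + (1/6)·(52/5) + (1/2)·(13/2) = 1417/180.

1417/180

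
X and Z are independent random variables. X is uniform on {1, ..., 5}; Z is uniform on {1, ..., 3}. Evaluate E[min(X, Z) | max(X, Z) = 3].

Outcomes with max(X, Z) = 3: (1,3), (2,3), (3,1), (3,2), (3,3), each with probability 1/15.
E[min(X, Z) | max(X, Z) = 3] = (1 + 2 + 1 + 2 + 3) / 5 = 9/5.

9/5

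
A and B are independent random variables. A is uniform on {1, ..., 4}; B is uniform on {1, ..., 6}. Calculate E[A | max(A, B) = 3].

Outcomes with max(A, B) = 3: (1,3), (2,3), (3,1), (3,2), (3,3), each with probability 1/24.
E[A | max(A, B) = 3] = (1 + 2 + 3 + 3 + 3) / 5 = 12/5.

12/5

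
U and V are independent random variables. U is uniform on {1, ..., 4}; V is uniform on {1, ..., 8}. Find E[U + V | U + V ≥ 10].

Outcomes with U + V ≥ 10: (2,8), (3,7), (3,8), (4,6), (4,7), (4,8), each with probability 1/32.
E[U + V | U + V ≥ 10] = (10 + 10 + 11 + 10 + 11 + 12) / 6 = 32/3.

32/3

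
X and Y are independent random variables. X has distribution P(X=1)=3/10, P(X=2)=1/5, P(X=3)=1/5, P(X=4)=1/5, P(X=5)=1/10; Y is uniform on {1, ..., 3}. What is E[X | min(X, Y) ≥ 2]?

P(min(X, Y) ≥ 2) = 7/15.
Summing X·P(x,y) over outcomes with min(X, Y) ≥ 2 gives 23/15.
E[X | min(X, Y) ≥ 2] = (23/15) / (7/15) = 23/7.

23/7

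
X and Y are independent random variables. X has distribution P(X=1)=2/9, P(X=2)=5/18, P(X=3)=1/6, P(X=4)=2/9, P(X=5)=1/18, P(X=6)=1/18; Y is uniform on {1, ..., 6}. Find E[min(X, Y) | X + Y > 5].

183/67

P(X + Y > 5) = 67/108.
Summing min(X,Y)·P(x,y) over outcomes with X + Y > 5 gives 61/36.
E[min(X, Y) | X + Y > 5] = (61/36) / (67/108) = 183/67.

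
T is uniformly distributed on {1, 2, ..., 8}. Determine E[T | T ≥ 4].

Given T ≥ 4, T is equally likely to be any of {4, 5, 6, 7, 8}.
E[T | T ≥ 4] = (4 + 5 + 6 + 7 + 8) / 5 = 6.

6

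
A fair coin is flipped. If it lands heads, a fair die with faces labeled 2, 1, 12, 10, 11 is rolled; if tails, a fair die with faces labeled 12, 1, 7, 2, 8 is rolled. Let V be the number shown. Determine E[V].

33/5

E[V | heads] = (2+1+12+10+11)/5 = 36/5.
E[V | tails] = (12+1+7+2+8)/5 = 6.
By the law of total expectation,
E[V] = (1/2)·(36/5) + (1/2)·(6) = 33/5.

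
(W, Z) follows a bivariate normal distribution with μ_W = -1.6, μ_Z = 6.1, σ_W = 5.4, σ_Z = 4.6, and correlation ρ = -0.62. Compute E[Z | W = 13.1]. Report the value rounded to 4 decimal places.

The regression of Z on W has slope ρ·σ_Z/σ_W and passes through (μ_W, μ_Z).
E[Z | W=13.1] = 6.1 + (-0.62)·(4.6/5.4)·(13.1 − (-1.6)) = 6.1 + (-0.52815)·(14.7) = -1.6638.

-1.6638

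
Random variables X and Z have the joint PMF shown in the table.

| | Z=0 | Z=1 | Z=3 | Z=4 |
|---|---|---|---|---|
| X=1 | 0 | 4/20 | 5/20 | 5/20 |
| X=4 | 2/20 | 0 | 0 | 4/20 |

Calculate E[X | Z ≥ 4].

7/3

P(Z ≥ 4) = 9/20.
Σ X·P over the event = 1·(5/20) + 4·(4/20) = 21/20.
E[X | Z ≥ 4] = (21/20) / (9/20) = 7/3.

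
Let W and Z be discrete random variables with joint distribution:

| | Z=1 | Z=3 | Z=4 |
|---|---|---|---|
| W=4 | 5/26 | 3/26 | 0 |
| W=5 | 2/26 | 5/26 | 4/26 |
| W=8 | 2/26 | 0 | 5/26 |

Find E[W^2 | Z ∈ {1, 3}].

431/17

P(Z ∈ {1, 3}) = 17/26.
Σ W^2·P over the event = 16·(5/26) + 16·(3/26) + 25·(2/26) + 25·(5/26) + 64·(2/26) = 431/26.
E[W^2 | Z ∈ {1, 3}] = (431/26) / (17/26) = 431/17.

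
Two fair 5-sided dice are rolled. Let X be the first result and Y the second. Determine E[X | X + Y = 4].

Outcomes with X + Y = 4: (1,3), (2,2), (3,1), each with probability 1/25.
E[X | X + Y = 4] = (1 + 2 + 3) / 3 = 2.

2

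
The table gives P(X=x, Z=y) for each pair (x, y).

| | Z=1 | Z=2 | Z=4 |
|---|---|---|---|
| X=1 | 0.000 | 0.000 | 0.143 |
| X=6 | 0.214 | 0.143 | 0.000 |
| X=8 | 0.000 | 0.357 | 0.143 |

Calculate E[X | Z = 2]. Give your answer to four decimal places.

7.4280

P(Z = 2) = 0.500.
Summing X·P(X=x,Z=y) over the conditioning event gives 3.714.
E[X | Z = 2] = (3.714) / (0.500) = 7.4280.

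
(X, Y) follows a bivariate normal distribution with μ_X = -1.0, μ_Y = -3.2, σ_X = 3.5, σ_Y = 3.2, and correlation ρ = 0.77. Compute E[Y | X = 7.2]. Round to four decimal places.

E[Y | X=x] = μ_Y + ρ(σ_Y/σ_X)(x − μ_X) for jointly normal variables.
E[Y | X=7.2] = -3.2 + (0.77)·(3.2/3.5)·(7.2 − (-1.0)) = -3.2 + (0.704)·(8.2) = 2.5728.

2.5728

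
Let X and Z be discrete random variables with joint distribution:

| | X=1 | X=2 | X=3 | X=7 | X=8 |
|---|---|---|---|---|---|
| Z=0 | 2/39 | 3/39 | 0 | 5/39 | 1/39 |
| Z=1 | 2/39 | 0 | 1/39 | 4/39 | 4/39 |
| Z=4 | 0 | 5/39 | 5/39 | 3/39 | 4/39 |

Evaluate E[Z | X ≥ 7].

12/7

P(X ≥ 7) = 7/13.
Σ Z·P over the event = 0·(5/39) + 1·(4/39) + 4·(3/39) + 0·(1/39) + 1·(4/39) + 4·(4/39) = 12/13.
E[Z | X ≥ 7] = (12/13) / (7/13) = 12/7.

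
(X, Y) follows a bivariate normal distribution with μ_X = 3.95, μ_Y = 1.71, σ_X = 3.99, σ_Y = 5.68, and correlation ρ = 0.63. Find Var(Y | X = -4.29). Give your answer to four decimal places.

The conditional variance in a bivariate normal is σ_Y²(1 − ρ²), independent of x.
Var(Y | X=-4.29) = (5.68)²·(1 − (0.63)²) = 32.2624·0.6031 = 19.4575.

19.4575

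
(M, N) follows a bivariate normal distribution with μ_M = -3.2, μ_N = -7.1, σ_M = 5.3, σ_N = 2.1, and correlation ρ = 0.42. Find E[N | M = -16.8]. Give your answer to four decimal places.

For a bivariate normal, E[N | M=x] = μ_N + ρ·(σ_N/σ_M)·(x − μ_M).
E[N | M=-16.8] = -7.1 + (0.42)·(2.1/5.3)·(-16.8 − (-3.2)) = -7.1 + (0.166415)·(-13.6) = -9.3632.

-9.3632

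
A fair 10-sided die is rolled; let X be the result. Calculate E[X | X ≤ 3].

Given X ≤ 3, X is equally likely to be any of {1, 2, 3}.
E[X | X ≤ 3] = (1 + 2 + 3) / 3 = 2.

2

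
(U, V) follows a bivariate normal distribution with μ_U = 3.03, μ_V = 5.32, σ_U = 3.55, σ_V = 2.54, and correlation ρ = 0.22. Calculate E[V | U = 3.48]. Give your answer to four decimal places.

The regression of V on U has slope ρ·σ_V/σ_U and passes through (μ_U, μ_V).
E[V | U=3.48] = 5.32 + (0.22)·(2.54/3.55)·(3.48 − (3.03)) = 5.32 + (0.15741)·(0.45) = 5.3908.

5.3908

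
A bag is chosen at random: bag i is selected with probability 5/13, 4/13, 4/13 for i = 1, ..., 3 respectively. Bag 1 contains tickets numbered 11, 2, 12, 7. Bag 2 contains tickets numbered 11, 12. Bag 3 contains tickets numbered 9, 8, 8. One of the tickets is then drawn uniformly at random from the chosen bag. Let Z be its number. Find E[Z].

E[Z | bag 1] = (11+2+12+7)/4 = 8.
E[Z | bag 2] = (11+12)/2 = 23/2.
E[Z | bag 3] = (9+8+8)/3 = 25/3.
E[Z] = (5/13)·(8) + (4/13)·(23/2) + (4/13)·(25/3) = 358/39.

358/39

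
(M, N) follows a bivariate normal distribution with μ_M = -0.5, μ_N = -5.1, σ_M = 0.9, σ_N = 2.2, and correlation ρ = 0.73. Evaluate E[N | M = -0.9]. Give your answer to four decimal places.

E[N | M=x] = μ_N + ρ(σ_N/σ_M)(x − μ_M) for jointly normal variables.
E[N | M=-0.9] = -5.1 + (0.73)·(2.2/0.9)·(-0.9 − (-0.5)) = -5.1 + (1.7844)·(-0.4) = -5.8138.

-5.8138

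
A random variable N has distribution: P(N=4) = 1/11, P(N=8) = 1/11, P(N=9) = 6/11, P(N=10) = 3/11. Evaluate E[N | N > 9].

P(N > 9) = 3/11.
Σ over the event: 10·3/11 = 30/11.
E[N | N > 9] = (30/11) / (3/11) = 10.

10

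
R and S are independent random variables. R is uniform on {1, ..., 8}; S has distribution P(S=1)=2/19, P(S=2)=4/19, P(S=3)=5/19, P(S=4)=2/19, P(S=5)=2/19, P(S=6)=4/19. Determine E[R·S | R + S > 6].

P(R + S > 6) = 105/152.
Summing RS·P(x,y) over outcomes with R + S > 6 gives 1089/76.
E[R·S | R + S > 6] = (1089/76) / (105/152) = 726/35.

726/35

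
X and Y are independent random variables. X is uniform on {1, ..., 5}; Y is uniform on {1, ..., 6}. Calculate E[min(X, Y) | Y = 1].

1

Outcomes with Y = 1: (1,1), (2,1), (3,1), (4,1), (5,1), each with probability 1/30.
E[min(X, Y) | Y = 1] = (1 + 1 + 1 + 1 + 1) / 5 = 1.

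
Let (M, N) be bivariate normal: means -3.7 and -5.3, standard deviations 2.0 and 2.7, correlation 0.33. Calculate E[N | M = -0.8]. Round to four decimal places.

The regression of N on M has slope ρ·σ_N/σ_M and passes through (μ_M, μ_N).
E[N | M=-0.8] = -5.3 + (0.33)·(2.7/2.0)·(-0.8 − (-3.7)) = -5.3 + (0.4455)·(2.9) = -4.0081.

-4.0081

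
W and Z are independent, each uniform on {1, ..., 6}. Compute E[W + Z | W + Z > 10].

34/3

Outcomes with W + Z > 10: (5,6), (6,5), (6,6), each with probability 1/36.
E[W + Z | W + Z > 10] = (11 + 11 + 12) / 3 = 34/3.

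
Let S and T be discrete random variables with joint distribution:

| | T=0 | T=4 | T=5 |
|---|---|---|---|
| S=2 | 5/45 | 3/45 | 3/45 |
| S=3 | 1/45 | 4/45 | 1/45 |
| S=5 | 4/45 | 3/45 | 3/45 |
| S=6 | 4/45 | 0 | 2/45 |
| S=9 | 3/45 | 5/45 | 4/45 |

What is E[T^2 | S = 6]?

P(S = 6) = 2/15.
Σ T^2·P over the event = 0·(4/45) + 25·(2/45) = 10/9.
E[T^2 | S = 6] = (10/9) / (2/15) = 25/3.

25/3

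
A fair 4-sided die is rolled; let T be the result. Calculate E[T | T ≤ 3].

2

Given T ≤ 3, T is equally likely to be any of {1, 2, 3}.
E[T | T ≤ 3] = (1 + 2 + 3) / 3 = 2.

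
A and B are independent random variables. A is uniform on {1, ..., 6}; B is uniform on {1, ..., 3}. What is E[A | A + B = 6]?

Outcomes with A + B = 6: (3,3), (4,2), (5,1), each with probability 1/18.
E[A | A + B = 6] = (3 + 4 + 5) / 3 = 4.

4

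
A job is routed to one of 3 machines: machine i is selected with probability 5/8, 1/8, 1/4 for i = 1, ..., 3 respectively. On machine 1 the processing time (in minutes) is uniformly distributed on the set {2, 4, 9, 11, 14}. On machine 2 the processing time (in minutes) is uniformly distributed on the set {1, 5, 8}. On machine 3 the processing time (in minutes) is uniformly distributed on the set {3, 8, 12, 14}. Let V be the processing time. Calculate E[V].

379/48

E[V | machine 1] = (2+4+9+11+14)/5 = 8.
E[V | machine 2] = (1+5+8)/3 = 14/3.
E[V | machine 3] = (3+8+12+14)/4 = 37/4.
E[V] = (5/8)·(8) + (1/8)·(14/3) + (1/4)·(37/4) = 379/48.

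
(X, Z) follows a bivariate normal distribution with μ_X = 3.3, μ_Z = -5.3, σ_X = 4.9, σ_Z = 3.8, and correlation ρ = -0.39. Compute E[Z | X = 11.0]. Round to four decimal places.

The regression of Z on X has slope ρ·σ_Z/σ_X and passes through (μ_X, μ_Z).
E[Z | X=11.0] = -5.3 + (-0.39)·(3.8/4.9)·(11.0 − (3.3)) = -5.3 + (-0.30245)·(7.7) = -7.6289.

-7.6289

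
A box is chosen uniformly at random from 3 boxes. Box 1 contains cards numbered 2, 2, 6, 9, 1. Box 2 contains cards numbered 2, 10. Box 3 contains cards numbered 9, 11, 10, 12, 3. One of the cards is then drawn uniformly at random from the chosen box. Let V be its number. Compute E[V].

19/3

E[V | box 1] = (2+2+6+9+1)/5 = 4.
E[V | box 2] = (2+10)/2 = 6.
E[V | box 3] = (9+11+10+12+3)/5 = 9.
E[V] = (1/3)·(4) + (1/3)·(6) + (1/3)·(9) = 19/3.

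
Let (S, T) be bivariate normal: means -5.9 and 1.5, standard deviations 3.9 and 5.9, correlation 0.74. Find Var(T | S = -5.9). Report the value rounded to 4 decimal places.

15.7480

Var(T | S=x) = (1 − ρ²)·σ_T².
Var(T | S=-5.9) = (5.9)²·(1 − (0.74)²) = 34.81·0.4524 = 15.7480.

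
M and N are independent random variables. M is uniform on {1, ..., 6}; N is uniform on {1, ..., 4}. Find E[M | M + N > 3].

80/21

P(M + N > 3) = 7/8.
Summing M·P(x,y) over outcomes with M + N > 3 gives 10/3.
E[M | M + N > 3] = (10/3) / (7/8) = 80/21.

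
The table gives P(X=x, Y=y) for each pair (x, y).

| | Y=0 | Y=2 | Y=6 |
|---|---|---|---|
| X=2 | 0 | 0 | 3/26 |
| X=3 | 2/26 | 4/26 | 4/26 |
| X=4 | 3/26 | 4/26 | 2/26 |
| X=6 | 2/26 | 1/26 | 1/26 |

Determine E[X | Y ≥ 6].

P(Y ≥ 6) = 5/13.
Summing X·P(X=x,Y=y) over the conditioning event gives 16/13.
E[X | Y ≥ 6] = (16/13) / (5/13) = 16/5.

16/5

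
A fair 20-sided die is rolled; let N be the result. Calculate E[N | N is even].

Given N is even, N is equally likely to be any of {2, 4, 6, 8, 10, 12, 14, 16, 18, 20}.
E[N | N is even] = (2 + 4 + 6 + 8 + 10 + 12 + 14 + 16 + 18 + 20) / 10 = 11.

11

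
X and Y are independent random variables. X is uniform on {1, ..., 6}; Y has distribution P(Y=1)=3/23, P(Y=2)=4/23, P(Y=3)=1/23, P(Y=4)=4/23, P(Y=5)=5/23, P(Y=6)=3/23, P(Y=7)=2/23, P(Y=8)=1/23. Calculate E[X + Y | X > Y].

P(X > Y) = 47/138.
Summing (X+Y)·P(x,y) over outcomes with X > Y gives 167/69.
E[X + Y | X > Y] = (167/69) / (47/138) = 334/47.

334/47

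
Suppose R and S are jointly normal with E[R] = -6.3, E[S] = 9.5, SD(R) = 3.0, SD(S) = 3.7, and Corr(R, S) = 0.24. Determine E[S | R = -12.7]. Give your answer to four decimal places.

7.6056

For a bivariate normal, E[S | R=x] = μ_S + ρ·(σ_S/σ_R)·(x − μ_R).
E[S | R=-12.7] = 9.5 + (0.24)·(3.7/3.0)·(-12.7 − (-6.3)) = 9.5 + (0.296)·(-6.4) = 7.6056.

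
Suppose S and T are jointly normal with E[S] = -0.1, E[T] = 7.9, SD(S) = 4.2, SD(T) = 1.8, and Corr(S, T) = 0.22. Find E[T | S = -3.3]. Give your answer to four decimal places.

7.5983

For a bivariate normal, E[T | S=x] = μ_T + ρ·(σ_T/σ_S)·(x − μ_S).
E[T | S=-3.3] = 7.9 + (0.22)·(1.8/4.2)·(-3.3 − (-0.1)) = 7.9 + (0.094286)·(-3.2) = 7.5983.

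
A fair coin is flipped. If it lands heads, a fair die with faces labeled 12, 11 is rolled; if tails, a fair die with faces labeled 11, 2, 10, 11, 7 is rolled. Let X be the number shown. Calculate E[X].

197/20

E[X | heads] = (12+11)/2 = 23/2.
E[X | tails] = (11+2+10+11+7)/5 = 41/5.
E[X] = (1/2)·(23/2) + (1/2)·(41/5) = 197/20.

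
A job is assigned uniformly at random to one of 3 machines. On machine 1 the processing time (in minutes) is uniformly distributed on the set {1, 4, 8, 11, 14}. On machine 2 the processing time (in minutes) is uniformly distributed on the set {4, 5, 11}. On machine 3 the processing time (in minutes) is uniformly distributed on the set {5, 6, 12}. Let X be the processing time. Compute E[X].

329/45

E[X | machine 1] = (1+4+8+11+14)/5 = 38/5.
E[X | machine 2] = (4+5+11)/3 = 20/3.
E[X | machine 3] = (5+6+12)/3 = 23/3.
E[X] = (1/3)·(38/5) + (1/3)·(20/3) + (1/3)·(23/3) = 329/45.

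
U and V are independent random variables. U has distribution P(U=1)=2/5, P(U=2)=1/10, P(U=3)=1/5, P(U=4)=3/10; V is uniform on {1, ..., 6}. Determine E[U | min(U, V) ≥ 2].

P(min(U, V) ≥ 2) = 1/2.
Summing U·P(x,y) over outcomes with min(U, V) ≥ 2 gives 5/3.
E[U | min(U, V) ≥ 2] = (5/3) / (1/2) = 10/3.

10/3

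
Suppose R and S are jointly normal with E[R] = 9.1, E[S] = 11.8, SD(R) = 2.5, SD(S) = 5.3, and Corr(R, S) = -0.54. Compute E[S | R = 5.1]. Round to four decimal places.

16.3792

The regression of S on R has slope ρ·σ_S/σ_R and passes through (μ_R, μ_S).
E[S | R=5.1] = 11.8 + (-0.54)·(5.3/2.5)·(5.1 − (9.1)) = 11.8 + (-1.1448)·(-4) = 16.3792.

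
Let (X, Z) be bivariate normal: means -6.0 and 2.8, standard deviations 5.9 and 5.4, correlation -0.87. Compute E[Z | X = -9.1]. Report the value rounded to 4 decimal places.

The regression of Z on X has slope ρ·σ_Z/σ_X and passes through (μ_X, μ_Z).
E[Z | X=-9.1] = 2.8 + (-0.87)·(5.4/5.9)·(-9.1 − (-6.0)) = 2.8 + (-0.79627)·(-3.1) = 5.2684.

5.2684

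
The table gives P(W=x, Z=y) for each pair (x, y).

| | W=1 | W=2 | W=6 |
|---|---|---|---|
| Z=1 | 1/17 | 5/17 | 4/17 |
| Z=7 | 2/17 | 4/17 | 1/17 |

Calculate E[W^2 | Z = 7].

P(Z = 7) = 7/17.
Σ W^2·P over the event = 1·(2/17) + 4·(4/17) + 36·(1/17) = 54/17.
E[W^2 | Z = 7] = (54/17) / (7/17) = 54/7.

54/7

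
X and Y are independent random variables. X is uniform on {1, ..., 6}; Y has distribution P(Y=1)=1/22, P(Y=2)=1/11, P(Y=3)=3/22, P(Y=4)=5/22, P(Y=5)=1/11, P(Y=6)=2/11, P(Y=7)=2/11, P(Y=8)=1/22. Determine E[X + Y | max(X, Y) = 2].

17/5

P(max(X, Y) = 2) = 5/132.
Summing (X+Y)·P(x,y) over outcomes with max(X, Y) = 2 gives 17/132.
E[X + Y | max(X, Y) = 2] = (17/132) / (5/132) = 17/5.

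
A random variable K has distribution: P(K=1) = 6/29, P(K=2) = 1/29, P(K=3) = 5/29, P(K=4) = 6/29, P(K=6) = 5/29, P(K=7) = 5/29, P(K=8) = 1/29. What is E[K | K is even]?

64/13

P(K is even) = 13/29.
Σ over the event: 2·1/29 + 4·6/29 + 6·5/29 + 8·1/29 = 64/29.
E[K | K is even] = (64/29) / (13/29) = 64/13.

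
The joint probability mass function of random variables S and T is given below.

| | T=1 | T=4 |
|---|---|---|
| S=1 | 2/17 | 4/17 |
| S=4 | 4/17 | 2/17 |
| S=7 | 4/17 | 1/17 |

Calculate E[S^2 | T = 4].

P(T = 4) = 7/17.
Σ S^2·P over the event = 1·(4/17) + 16·(2/17) + 49·(1/17) = 5.
E[S^2 | T = 4] = (5) / (7/17) = 85/7.

85/7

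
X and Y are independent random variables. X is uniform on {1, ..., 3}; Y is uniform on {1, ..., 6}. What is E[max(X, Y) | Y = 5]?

5

Outcomes with Y = 5: (1,5), (2,5), (3,5), each with probability 1/18.
E[max(X, Y) | Y = 5] = (5 + 5 + 5) / 3 = 5.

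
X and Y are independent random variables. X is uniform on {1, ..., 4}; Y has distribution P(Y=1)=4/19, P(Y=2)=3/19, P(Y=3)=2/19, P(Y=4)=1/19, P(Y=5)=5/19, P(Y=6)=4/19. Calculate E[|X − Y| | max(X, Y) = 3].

17/13

P(max(X, Y) = 3) = 13/76.
Summing |X−Y|·P(x,y) over outcomes with max(X, Y) = 3 gives 17/76.
E[|X − Y| | max(X, Y) = 3] = (17/76) / (13/76) = 17/13.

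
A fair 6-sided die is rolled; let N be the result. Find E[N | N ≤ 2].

Given N ≤ 2, N is equally likely to be any of {1, 2}.
E[N | N ≤ 2] = (1 + 2) / 2 = 3/2.

3/2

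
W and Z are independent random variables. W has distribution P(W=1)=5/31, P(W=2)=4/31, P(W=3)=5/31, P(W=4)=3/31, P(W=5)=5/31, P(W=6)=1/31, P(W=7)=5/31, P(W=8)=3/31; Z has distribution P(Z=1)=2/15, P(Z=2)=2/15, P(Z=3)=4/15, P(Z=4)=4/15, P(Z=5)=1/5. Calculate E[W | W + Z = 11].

P(W + Z = 11) = 7/93.
Summing W·P(x,y) over outcomes with W + Z = 11 gives 254/465.
E[W | W + Z = 11] = (254/465) / (7/93) = 254/35.

254/35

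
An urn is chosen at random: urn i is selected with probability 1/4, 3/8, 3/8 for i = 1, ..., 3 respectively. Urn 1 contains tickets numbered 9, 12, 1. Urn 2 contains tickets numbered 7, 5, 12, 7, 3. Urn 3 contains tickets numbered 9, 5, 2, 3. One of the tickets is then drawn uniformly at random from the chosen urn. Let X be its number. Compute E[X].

E[X | urn 1] = (9+12+1)/3 = 22/3.
E[X | urn 2] = (7+5+12+7+3)/5 = 34/5.
E[X | urn 3] = (9+5+2+3)/4 = 19/4.
By the law of total expectation,
E[X] = (1/4)·(22/3) + (3/8)·(34/5) + (3/8)·(19/4) = 2959/480.

2959/480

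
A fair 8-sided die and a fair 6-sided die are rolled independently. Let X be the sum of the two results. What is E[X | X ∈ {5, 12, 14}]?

P(X ∈ {5, 12, 14}) = 1/6.
Σ over the event: 5·1/12 + 12·1/16 + 14·1/48 = 35/24.
E[X | X ∈ {5, 12, 14}] = (35/24) / (1/6) = 35/4.

35/4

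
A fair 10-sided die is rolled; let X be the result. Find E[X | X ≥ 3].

Given X ≥ 3, X is equally likely to be any of {3, 4, 5, 6, 7, 8, 9, 10}.
E[X | X ≥ 3] = (3 + 4 + 5 + 6 + 7 + 8 + 9 + 10) / 8 = 13/2.

13/2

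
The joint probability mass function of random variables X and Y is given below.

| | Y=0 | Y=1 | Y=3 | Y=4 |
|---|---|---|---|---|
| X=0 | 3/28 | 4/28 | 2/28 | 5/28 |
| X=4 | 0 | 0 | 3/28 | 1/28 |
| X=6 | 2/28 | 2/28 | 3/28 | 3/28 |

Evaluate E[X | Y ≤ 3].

54/19

P(Y ≤ 3) = 19/28.
Σ X·P over the event = 0·(3/28) + 0·(4/28) + 0·(2/28) + 4·(3/28) + 6·(2/28) + 6·(2/28) + 6·(3/28) = 27/14.
E[X | Y ≤ 3] = (27/14) / (19/28) = 54/19.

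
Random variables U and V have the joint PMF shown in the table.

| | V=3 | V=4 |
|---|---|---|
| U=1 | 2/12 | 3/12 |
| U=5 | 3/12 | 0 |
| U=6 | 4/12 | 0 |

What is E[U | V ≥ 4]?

1

P(V ≥ 4) = 1/4.
Σ U·P over the event = 1·(3/12) = 1/4.
E[U | V ≥ 4] = (1/4) / (1/4) = 1.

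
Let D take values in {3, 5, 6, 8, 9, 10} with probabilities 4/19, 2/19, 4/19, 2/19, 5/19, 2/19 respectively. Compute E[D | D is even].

P(D is even) = 8/19.
Σ over the event: 6·4/19 + 8·2/19 + 10·2/19 = 60/19.
E[D | D is even] = (60/19) / (8/19) = 15/2.

15/2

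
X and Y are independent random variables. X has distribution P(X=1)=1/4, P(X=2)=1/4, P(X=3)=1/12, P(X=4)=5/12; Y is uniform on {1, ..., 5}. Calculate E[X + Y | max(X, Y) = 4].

170/27

P(max(X, Y) = 4) = 9/20.
Summing (X+Y)·P(x,y) over outcomes with max(X, Y) = 4 gives 17/6.
E[X + Y | max(X, Y) = 4] = (17/6) / (9/20) = 170/27.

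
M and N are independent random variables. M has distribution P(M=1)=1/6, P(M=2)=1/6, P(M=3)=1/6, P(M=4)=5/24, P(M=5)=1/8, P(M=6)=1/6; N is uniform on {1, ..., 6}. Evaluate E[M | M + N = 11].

39/7

P(M + N = 11) = 7/144.
Summing M·P(x,y) over outcomes with M + N = 11 gives 13/48.
E[M | M + N = 11] = (13/48) / (7/144) = 39/7.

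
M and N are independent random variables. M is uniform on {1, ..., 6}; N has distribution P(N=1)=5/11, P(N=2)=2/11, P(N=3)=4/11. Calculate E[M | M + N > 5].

P(M + N > 5) = 16/33.
Summing M·P(x,y) over outcomes with M + N > 5 gives 157/66.
E[M | M + N > 5] = (157/66) / (16/33) = 157/32.

157/32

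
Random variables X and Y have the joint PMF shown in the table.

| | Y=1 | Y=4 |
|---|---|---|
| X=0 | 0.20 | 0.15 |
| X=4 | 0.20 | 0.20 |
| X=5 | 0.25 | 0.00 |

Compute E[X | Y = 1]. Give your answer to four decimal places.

3.1538

P(Y = 1) = 0.65.
Σ X·P over the event = 0·(0.20) + 4·(0.20) + 5·(0.25) = 2.05.
E[X | Y = 1] = (2.05) / (0.65) = 3.1538.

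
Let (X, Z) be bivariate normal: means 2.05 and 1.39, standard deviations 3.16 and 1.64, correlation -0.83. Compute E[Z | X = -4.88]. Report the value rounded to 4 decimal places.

For a bivariate normal, E[Z | X=x] = μ_Z + ρ·(σ_Z/σ_X)·(x − μ_X).
E[Z | X=-4.88] = 1.39 + (-0.83)·(1.64/3.16)·(-4.88 − (2.05)) = 1.39 + (-0.43076)·(-6.93) = 4.3752.

4.3752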